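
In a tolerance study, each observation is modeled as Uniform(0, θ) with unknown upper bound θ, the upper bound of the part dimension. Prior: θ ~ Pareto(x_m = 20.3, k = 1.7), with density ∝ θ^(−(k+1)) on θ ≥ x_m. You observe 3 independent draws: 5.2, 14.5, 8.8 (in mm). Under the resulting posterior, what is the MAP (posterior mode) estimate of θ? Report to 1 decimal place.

A Pareto(scale x_m, shape k) prior on the upper bound θ of Uniform(0, θ) is conjugate: posterior is Pareto(max(x_m, max xᵢ), k + n).
Sample maximum = 14.5; prior scale x_m = 20.3 → posterior scale = max = 20.3.
Posterior shape = 1.7 + 3 = 4.7.
The Pareto density is decreasing on [x_m, ∞), so the mode is x_m = 20.3.

20.3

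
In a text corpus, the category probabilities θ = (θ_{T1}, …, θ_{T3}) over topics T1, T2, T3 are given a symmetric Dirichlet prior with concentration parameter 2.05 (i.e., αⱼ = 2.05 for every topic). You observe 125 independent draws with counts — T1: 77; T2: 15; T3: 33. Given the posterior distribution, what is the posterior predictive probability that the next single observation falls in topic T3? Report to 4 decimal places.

The Dirichlet prior is conjugate to the Multinomial likelihood: each posterior αⱼ = prior αⱼ + observed count nⱼ.
Posterior concentration: (79.05, 17.05, 35.05), total = 131.15.
P(next = T3 | data) = α_{T3}/Σα = 0.2673.

0.2673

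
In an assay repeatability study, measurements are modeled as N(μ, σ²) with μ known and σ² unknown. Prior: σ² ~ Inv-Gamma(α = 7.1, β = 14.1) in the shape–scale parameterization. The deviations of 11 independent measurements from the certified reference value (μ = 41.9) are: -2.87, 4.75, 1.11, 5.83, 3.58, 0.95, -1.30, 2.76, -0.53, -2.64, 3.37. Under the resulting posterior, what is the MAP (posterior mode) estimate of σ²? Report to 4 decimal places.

With known mean μ and an Inverse-Gamma(α, β) prior on σ², the Normal likelihood is conjugate: posterior is Inv-Gamma(α + n/2, β + Σ(xᵢ−μ)²/2).
Σ(xᵢ−μ)² = (-2.87)² + (4.75)² + (1.11)² + (5.83)² + (3.58)² + (0.95)² + (-1.30)² + (2.76)² + (-0.53)² + (-2.64)² + (3.37)² = 107.6543.
Posterior: Inv-Gamma(7.1 + 11/2, 14.1 + 107.6543/2) = Inv-Gamma(12.60, 67.92715).
Mode = β/(α+1) = 67.92715/13.60 = 4.9946.

4.9946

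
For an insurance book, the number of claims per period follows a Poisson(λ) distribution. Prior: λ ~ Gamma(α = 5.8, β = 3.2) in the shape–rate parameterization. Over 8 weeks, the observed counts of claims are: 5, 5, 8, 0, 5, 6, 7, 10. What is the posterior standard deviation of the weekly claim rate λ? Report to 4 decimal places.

0.6426

With a Gamma(shape α, rate β) prior, the Poisson likelihood is conjugate: the posterior is Gamma(α + ΣXᵢ, β + n).
Sum of counts S = 46 over n = 8 weeks.
Posterior: Gamma(α+S, β+n) = Gamma(5.8+46, 3.2+8) = Gamma(51.8, 11.2).
SD = √α/β = √51.8/11.2 = 0.6426.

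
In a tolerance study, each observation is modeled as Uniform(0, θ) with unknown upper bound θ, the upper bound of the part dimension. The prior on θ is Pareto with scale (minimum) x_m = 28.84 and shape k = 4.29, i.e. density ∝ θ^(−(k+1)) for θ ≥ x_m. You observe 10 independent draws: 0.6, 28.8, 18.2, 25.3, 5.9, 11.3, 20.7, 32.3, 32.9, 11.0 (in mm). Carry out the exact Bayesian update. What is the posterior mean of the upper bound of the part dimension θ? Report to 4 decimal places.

A Pareto(scale x_m, shape k) prior on the upper bound θ of Uniform(0, θ) is conjugate: posterior is Pareto(max(x_m, max xᵢ), k + n).
Sample maximum = 32.9; prior scale x_m = 28.84 → posterior scale = max = 32.90.
Posterior shape = 4.29 + 10 = 14.29.
E[θ|data] = k·x_m/(k−1) = 14.29·32.90/13.29 = 35.3755.

35.3755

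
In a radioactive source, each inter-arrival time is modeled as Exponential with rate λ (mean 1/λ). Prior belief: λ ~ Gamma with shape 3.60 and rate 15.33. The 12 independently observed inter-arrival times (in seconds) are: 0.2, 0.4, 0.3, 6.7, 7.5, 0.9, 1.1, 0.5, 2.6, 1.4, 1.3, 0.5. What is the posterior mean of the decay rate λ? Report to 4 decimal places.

0.4028

With a Gamma(shape α, rate β) prior on the exponential rate λ, the posterior after n observations with total T = Σxᵢ is Gamma(α+n, β+T).
Sum of observations T = 23.4 seconds; n = 12.
Posterior: Gamma(3.60+12, 15.33+23.4) = Gamma(15.60, 38.73).
Posterior mean of λ = α/β = 15.60/38.73 = 0.4028.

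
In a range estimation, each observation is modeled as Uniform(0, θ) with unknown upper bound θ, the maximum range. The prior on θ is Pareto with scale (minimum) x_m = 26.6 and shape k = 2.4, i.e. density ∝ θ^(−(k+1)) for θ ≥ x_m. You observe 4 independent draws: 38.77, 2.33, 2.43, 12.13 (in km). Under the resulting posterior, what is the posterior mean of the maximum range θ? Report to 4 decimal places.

45.9496

A Pareto(scale x_m, shape k) prior on the upper bound θ of Uniform(0, θ) is conjugate: posterior is Pareto(max(x_m, max xᵢ), k + n).
Sample maximum = 38.77; prior scale x_m = 26.6 → posterior scale = max = 38.77.
Posterior shape = 2.4 + 4 = 6.4.
E[θ|data] = k·x_m/(k−1) = 6.4·38.77/5.4 = 45.9496.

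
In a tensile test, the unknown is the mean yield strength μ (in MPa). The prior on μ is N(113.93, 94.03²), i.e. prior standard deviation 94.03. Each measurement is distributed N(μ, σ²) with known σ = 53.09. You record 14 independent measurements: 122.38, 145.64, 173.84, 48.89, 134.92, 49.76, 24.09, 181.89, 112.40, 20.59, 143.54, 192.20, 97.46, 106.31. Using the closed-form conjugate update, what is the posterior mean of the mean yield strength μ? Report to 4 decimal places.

111.0589

For Normal data with known variance σ², a Normal(μ₀, σ₀²) prior on μ is conjugate. Posterior precision = 1/σ₀² + n/σ²; posterior mean is the precision-weighted average of μ₀ and x̄.
Σxᵢ = 122.38 + 145.64 + 173.84 + 48.89 + 134.92 + 49.76 + 24.09 + 181.89 + 112.40 + 20.59 + 143.54 + 192.20 + 97.46 + 106.31 = 1553.91, so n·x̄ = 1553.91.
σ₀² = 94.03² = 8841.6409, σ² = 53.09² = 2818.5481; σ² + n·σ₀² = 2818.5481 + 14·8841.6409 = 126601.5207.
Posterior mean = (μ₀/σ₀² + n·x̄/σ²)/(1/σ₀² + n/σ²) = (σ²·μ₀ + σ₀²·n·x̄)/(σ² + n·σ₀²) = (2818.5481·113.93 + 8841.6409·1553.91)/126601.5207 = 14060231.395952/126601.5207 = 111.0589.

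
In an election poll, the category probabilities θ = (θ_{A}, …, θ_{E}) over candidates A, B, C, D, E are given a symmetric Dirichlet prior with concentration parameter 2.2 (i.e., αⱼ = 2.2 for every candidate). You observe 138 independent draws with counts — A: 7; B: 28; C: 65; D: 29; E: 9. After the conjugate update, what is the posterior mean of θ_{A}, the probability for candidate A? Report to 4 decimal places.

The Dirichlet prior is conjugate to the Multinomial likelihood: each posterior αⱼ = prior αⱼ + observed count nⱼ.
Posterior concentration: (9.2, 30.2, 67.2, 31.2, 11.2), total = 149.0.
E[θ_{A}|data] = α_{A}/Σα = 9.2/149.0 = 0.0617.

0.0617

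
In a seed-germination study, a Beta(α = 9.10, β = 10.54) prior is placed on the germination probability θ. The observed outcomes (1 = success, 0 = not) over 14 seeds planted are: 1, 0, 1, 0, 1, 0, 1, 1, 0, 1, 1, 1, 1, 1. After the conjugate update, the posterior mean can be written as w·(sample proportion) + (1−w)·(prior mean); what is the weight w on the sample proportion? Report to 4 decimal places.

The Beta prior is conjugate to a Binomial/Bernoulli likelihood; the update adds successes to α and failures to β.
Posterior mean = (α₀+k)/(α₀+β₀+n) = [n/(α₀+β₀+n)]·(k/n) + [(α₀+β₀)/(α₀+β₀+n)]·α₀/(α₀+β₀), so only n and the prior enter the weight.
The weight on the data is w = n/(α₀+β₀+n) = 14/(9.10+10.54+14) = 14/33.64 = 0.4162.

0.4162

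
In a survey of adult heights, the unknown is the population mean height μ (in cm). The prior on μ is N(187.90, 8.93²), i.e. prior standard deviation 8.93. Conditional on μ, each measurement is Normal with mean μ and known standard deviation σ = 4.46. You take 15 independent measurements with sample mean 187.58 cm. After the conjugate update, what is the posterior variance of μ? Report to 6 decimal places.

For Normal data with known variance σ², a Normal(μ₀, σ₀²) prior on μ is conjugate. Posterior precision = 1/σ₀² + n/σ²; posterior mean is the precision-weighted average of μ₀ and x̄.
σ₀² = 8.93² = 79.7449, σ² = 4.46² = 19.8916; σ² + n·σ₀² = 19.8916 + 15·79.7449 = 1216.0651.
Posterior precision = 1/σ₀² + n/σ² = 1/79.7449 + 15/19.8916 = (σ² + n·σ₀²)/(σ₀²σ²) = 1216.0651/(79.7449·19.8916); posterior variance σₙ² = σ₀²σ²/(σ² + n·σ₀²) = 79.7449·19.8916/1216.0651 = 1.304415.

1.304415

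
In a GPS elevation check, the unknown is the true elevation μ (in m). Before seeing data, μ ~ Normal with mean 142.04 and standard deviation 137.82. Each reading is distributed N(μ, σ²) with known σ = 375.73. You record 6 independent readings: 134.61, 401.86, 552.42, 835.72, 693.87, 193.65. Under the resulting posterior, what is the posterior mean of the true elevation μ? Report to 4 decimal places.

For Normal data with known variance σ², a Normal(μ₀, σ₀²) prior on μ is conjugate. Posterior precision = 1/σ₀² + n/σ²; posterior mean is the precision-weighted average of μ₀ and x̄.
Σxᵢ = 134.61 + 401.86 + 552.42 + 835.72 + 693.87 + 193.65 = 2812.13, so n·x̄ = 2812.13.
σ₀² = 137.82² = 18994.3524, σ² = 375.73² = 141173.0329; σ² + n·σ₀² = 141173.0329 + 6·18994.3524 = 255139.1473.
Posterior mean = (μ₀/σ₀² + n·x̄/σ²)/(1/σ₀² + n/σ²) = (σ²·μ₀ + σ₀²·n·x̄)/(σ² + n·σ₀²) = (141173.0329·142.04 + 18994.3524·2812.13)/255139.1473 = 73466805.807728/255139.1473 = 287.9480.

287.9480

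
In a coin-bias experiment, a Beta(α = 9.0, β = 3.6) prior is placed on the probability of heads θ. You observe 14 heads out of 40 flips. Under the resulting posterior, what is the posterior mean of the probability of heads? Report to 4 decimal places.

0.4373

The Beta prior is conjugate to a Binomial/Bernoulli likelihood; the update adds successes to α and failures to β.
Posterior: Beta(α+k, β+n−k) = Beta(9.0+14, 3.6+26) = Beta(23.0, 29.6).
Posterior mean = α/(α+β) = 23.0/52.6 = 0.4373.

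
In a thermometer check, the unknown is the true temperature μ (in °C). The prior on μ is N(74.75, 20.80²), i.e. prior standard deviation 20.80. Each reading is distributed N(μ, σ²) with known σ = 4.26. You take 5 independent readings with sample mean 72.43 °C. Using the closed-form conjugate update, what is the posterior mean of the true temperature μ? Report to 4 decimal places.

72.4493

For Normal data with known variance σ², a Normal(μ₀, σ₀²) prior on μ is conjugate. Posterior precision = 1/σ₀² + n/σ²; posterior mean is the precision-weighted average of μ₀ and x̄.
n·x̄ = 5·72.43 = 362.15.
σ₀² = 20.80² = 432.64, σ² = 4.26² = 18.1476; σ² + n·σ₀² = 18.1476 + 5·432.64 = 2181.3476.
Posterior mean = (μ₀/σ₀² + n·x̄/σ²)/(1/σ₀² + n/σ²) = (σ²·μ₀ + σ₀²·n·x̄)/(σ² + n·σ₀²) = (18.1476·74.75 + 432.64·362.15)/2181.3476 = 158037.1091/2181.3476 = 72.4493.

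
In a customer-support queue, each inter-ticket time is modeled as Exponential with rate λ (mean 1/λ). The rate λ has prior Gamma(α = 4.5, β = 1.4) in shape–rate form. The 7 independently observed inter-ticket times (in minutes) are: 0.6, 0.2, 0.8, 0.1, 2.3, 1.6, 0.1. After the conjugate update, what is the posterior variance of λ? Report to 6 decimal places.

With a Gamma(shape α, rate β) prior on the exponential rate λ, the posterior after n observations with total T = Σxᵢ is Gamma(α+n, β+T).
Sum of observations T = 5.7 minutes; n = 7.
Posterior: Gamma(4.5+7, 1.4+5.7) = Gamma(11.5, 7.1).
Var = α/β² = 0.228129.

0.228129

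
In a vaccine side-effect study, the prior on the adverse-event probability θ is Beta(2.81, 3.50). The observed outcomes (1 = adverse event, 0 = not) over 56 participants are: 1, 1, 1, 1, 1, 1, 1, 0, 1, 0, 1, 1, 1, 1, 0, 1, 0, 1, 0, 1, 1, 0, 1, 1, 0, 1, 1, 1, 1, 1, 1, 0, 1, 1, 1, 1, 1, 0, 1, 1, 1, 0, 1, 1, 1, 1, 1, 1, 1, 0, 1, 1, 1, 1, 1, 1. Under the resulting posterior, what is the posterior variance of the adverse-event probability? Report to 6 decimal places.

0.002820

The Beta prior is conjugate to a Binomial/Bernoulli likelihood; the update adds successes to α and failures to β.
Posterior: Beta(α+k, β+n−k) = Beta(2.81+45, 3.50+11) = Beta(47.81, 14.50).
Var = αβ/((α+β)²(α+β+1)) = 47.81·14.50/(62.31²·63.31) = 0.002820.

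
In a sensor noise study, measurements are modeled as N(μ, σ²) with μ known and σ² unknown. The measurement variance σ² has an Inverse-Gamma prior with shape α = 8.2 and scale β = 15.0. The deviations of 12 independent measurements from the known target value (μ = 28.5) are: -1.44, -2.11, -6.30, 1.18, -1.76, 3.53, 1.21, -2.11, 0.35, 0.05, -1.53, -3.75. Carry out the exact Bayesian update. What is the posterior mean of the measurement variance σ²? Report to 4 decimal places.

4.3792

With known mean μ and an Inverse-Gamma(α, β) prior on σ², the Normal likelihood is conjugate: posterior is Inv-Gamma(α + n/2, β + Σ(xᵢ−μ)²/2).
Σ(xᵢ−μ)² = (-1.44)² + (-2.11)² + (-6.30)² + (1.18)² + (-1.76)² + (3.53)² + (1.21)² + (-2.11)² + (0.35)² + (0.05)² + (-1.53)² + (-3.75)² = 85.6112.
Posterior: Inv-Gamma(8.2 + 12/2, 15.0 + 85.6112/2) = Inv-Gamma(14.20, 57.80560).
E[σ²|data] = β/(α−1) = 57.80560/13.20 = 4.3792.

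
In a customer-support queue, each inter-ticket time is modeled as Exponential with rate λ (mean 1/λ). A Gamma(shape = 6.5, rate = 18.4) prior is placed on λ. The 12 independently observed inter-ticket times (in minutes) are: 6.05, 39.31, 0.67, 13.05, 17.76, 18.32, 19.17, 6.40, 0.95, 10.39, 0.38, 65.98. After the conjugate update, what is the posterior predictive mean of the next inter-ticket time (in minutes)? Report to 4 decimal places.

12.3903

With a Gamma(shape α, rate β) prior on the exponential rate λ, the posterior after n observations with total T = Σxᵢ is Gamma(α+n, β+T).
Sum of observations T = 198.43 minutes; n = 12.
Posterior: Gamma(6.5+12, 18.4+198.43) = Gamma(18.5, 216.83).
The predictive distribution for the next observation is Lomax; its mean is β/(α−1) = 216.83/17.5 = 12.3903.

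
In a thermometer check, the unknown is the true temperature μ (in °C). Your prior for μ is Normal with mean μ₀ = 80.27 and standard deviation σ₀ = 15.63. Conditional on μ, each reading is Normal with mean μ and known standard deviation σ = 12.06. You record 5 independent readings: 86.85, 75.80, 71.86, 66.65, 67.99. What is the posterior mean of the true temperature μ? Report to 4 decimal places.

74.5152

For Normal data with known variance σ², a Normal(μ₀, σ₀²) prior on μ is conjugate. Posterior precision = 1/σ₀² + n/σ²; posterior mean is the precision-weighted average of μ₀ and x̄.
Σxᵢ = 86.85 + 75.80 + 71.86 + 66.65 + 67.99 = 369.15, so n·x̄ = 369.15.
σ₀² = 15.63² = 244.2969, σ² = 12.06² = 145.4436; σ² + n·σ₀² = 145.4436 + 5·244.2969 = 1366.9281.
Posterior mean = (μ₀/σ₀² + n·x̄/σ²)/(1/σ₀² + n/σ²) = (σ²·μ₀ + σ₀²·n·x̄)/(σ² + n·σ₀²) = (145.4436·80.27 + 244.2969·369.15)/1366.9281 = 101856.958407/1366.9281 = 74.5152.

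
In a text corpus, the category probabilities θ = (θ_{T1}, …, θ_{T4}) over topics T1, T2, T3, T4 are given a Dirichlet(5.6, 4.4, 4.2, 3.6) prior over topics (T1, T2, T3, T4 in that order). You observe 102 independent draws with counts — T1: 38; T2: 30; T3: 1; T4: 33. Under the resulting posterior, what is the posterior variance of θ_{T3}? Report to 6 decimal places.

The Dirichlet prior is conjugate to the Multinomial likelihood: each posterior αⱼ = prior αⱼ + observed count nⱼ.
Posterior concentration: (43.6, 34.4, 5.2, 36.6), total = 119.8.
Var[θ_j] = α_j(Σα−α_j)/((Σα)²(Σα+1)) = 5.2·114.6/(119.8²·120.8) = 0.000344.

0.000344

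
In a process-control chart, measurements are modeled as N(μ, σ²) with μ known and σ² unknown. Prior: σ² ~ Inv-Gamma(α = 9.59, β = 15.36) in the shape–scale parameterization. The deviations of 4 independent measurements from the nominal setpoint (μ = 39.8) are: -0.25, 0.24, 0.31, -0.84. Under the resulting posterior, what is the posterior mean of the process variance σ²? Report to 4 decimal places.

1.4939

With known mean μ and an Inverse-Gamma(α, β) prior on σ², the Normal likelihood is conjugate: posterior is Inv-Gamma(α + n/2, β + Σ(xᵢ−μ)²/2).
Σ(xᵢ−μ)² = (-0.25)² + (0.24)² + (0.31)² + (-0.84)² = 0.9218.
Posterior: Inv-Gamma(9.59 + 4/2, 15.36 + 0.9218/2) = Inv-Gamma(11.59, 15.82090).
E[σ²|data] = β/(α−1) = 15.82090/10.59 = 1.4939.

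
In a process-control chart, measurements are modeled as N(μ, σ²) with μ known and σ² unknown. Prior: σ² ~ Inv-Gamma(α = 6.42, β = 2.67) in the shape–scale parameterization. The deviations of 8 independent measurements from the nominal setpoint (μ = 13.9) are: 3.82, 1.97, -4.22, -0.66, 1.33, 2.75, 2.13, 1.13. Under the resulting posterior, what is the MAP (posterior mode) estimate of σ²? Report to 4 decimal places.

With known mean μ and an Inverse-Gamma(α, β) prior on σ², the Normal likelihood is conjugate: posterior is Inv-Gamma(α + n/2, β + Σ(xᵢ−μ)²/2).
Σ(xᵢ−μ)² = (3.82)² + (1.97)² + (-4.22)² + (-0.66)² + (1.33)² + (2.75)² + (2.13)² + (1.13)² = 51.8625.
Posterior: Inv-Gamma(6.42 + 8/2, 2.67 + 51.8625/2) = Inv-Gamma(10.42, 28.60125).
Mode = β/(α+1) = 28.60125/11.42 = 2.5045.

2.5045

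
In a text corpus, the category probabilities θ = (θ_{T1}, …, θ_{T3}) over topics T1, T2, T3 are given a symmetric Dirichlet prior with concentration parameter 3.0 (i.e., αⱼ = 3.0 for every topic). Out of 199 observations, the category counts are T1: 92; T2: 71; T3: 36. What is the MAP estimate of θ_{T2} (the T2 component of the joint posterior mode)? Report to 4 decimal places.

0.3561

The Dirichlet prior is conjugate to the Multinomial likelihood: each posterior αⱼ = prior αⱼ + observed count nⱼ.
Posterior concentration: (95.0, 74.0, 39.0), total = 208.0.
Joint mode component: (α_{T2}−1)/(Σα−K) = 73.0/205.0 = 0.3561.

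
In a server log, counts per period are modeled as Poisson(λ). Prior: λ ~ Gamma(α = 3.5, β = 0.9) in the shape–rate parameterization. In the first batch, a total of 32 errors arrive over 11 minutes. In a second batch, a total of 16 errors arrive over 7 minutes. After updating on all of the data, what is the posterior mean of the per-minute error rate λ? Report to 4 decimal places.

With a Gamma(shape α, rate β) prior, the Poisson likelihood is conjugate: the posterior is Gamma(α + ΣXᵢ, β + n).
After batch 1: Gamma(α+S, β+n) = Gamma(3.5+32, 0.9+11) = Gamma(35.5, 11.9).
After batch 2: Gamma(α+S, β+n) = Gamma(35.5+16, 11.9+7) = Gamma(51.5, 18.9).
Posterior mean = α/β = 51.5/18.9 = 2.7249.

2.7249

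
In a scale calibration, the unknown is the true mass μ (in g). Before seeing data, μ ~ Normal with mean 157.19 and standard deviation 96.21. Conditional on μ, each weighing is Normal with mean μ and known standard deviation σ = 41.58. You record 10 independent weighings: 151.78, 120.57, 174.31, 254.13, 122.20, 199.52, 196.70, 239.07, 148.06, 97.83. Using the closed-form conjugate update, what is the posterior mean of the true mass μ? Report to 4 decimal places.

170.1745

For Normal data with known variance σ², a Normal(μ₀, σ₀²) prior on μ is conjugate. Posterior precision = 1/σ₀² + n/σ²; posterior mean is the precision-weighted average of μ₀ and x̄.
Σxᵢ = 151.78 + 120.57 + 174.31 + 254.13 + 122.20 + 199.52 + 196.70 + 239.07 + 148.06 + 97.83 = 1704.17, so n·x̄ = 1704.17.
σ₀² = 96.21² = 9256.3641, σ² = 41.58² = 1728.8964; σ² + n·σ₀² = 1728.8964 + 10·9256.3641 = 94292.5374.
Posterior mean = (μ₀/σ₀² + n·x̄/σ²)/(1/σ₀² + n/σ²) = (σ²·μ₀ + σ₀²·n·x̄)/(σ² + n·σ₀²) = (1728.8964·157.19 + 9256.3641·1704.17)/94292.5374 = 16046183.233413/94292.5374 = 170.1745.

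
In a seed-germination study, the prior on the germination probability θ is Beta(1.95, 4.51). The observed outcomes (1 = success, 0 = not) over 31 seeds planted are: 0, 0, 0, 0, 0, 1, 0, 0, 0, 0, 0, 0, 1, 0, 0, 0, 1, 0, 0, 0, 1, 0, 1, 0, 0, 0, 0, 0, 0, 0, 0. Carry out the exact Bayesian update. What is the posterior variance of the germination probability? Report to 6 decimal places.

The Beta prior is conjugate to a Binomial/Bernoulli likelihood; the update adds successes to α and failures to β.
Posterior: Beta(α+k, β+n−k) = Beta(1.95+5, 4.51+26) = Beta(6.95, 30.51).
Var = αβ/((α+β)²(α+β+1)) = 6.95·30.51/(37.46²·38.46) = 0.003929.

0.003929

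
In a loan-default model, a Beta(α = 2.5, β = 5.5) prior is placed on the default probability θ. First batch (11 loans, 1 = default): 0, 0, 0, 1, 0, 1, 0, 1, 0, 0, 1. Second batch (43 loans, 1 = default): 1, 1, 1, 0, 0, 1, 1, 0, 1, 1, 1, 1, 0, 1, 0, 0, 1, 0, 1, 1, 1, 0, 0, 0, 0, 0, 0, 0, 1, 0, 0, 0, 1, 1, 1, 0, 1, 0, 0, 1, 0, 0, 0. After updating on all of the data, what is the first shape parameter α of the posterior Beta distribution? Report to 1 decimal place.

The Beta prior is conjugate to a Binomial/Bernoulli likelihood; the update adds successes to α and failures to β.
After batch 1: Beta(2.5+4, 5.5+7) = Beta(6.5, 12.5).
After batch 2: Beta(6.5+20, 12.5+23) = Beta(26.5, 35.5).
Posterior α = 26.5.

26.5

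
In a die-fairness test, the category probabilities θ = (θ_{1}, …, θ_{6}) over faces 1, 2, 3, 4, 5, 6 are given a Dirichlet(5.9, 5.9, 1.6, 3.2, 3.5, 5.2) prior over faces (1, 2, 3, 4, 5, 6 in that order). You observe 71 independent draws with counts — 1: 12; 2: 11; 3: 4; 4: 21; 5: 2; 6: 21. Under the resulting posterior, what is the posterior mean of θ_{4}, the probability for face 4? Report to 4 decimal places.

0.2513

The Dirichlet prior is conjugate to the Multinomial likelihood: each posterior αⱼ = prior αⱼ + observed count nⱼ.
Posterior concentration: (17.9, 16.9, 5.6, 24.2, 5.5, 26.2), total = 96.3.
E[θ_{4}|data] = α_{4}/Σα = 24.2/96.3 = 0.2513.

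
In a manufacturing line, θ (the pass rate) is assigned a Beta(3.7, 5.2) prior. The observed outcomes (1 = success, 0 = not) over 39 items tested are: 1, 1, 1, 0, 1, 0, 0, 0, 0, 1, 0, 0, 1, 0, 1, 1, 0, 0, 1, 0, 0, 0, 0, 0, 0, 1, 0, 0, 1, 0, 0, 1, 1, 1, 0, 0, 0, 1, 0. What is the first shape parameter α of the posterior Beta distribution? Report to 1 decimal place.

18.7

The Beta prior is conjugate to a Binomial/Bernoulli likelihood; the update adds successes to α and failures to β.
Posterior: Beta(α+k, β+n−k) = Beta(3.7+15, 5.2+24) = Beta(18.7, 29.2).
Posterior α = 18.7.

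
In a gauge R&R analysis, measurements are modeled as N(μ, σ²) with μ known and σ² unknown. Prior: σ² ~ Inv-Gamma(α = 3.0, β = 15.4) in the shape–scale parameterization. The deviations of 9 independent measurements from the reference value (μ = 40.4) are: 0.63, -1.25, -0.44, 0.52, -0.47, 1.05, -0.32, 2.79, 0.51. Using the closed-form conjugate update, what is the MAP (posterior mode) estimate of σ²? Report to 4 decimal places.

2.5114

With known mean μ and an Inverse-Gamma(α, β) prior on σ², the Normal likelihood is conjugate: posterior is Inv-Gamma(α + n/2, β + Σ(xᵢ−μ)²/2).
Σ(xᵢ−μ)² = (0.63)² + (-1.25)² + (-0.44)² + (0.52)² + (-0.47)² + (1.05)² + (-0.32)² + (2.79)² + (0.51)² = 11.8934.
Posterior: Inv-Gamma(3.0 + 9/2, 15.4 + 11.8934/2) = Inv-Gamma(7.50, 21.34670).
Mode = β/(α+1) = 21.34670/8.50 = 2.5114.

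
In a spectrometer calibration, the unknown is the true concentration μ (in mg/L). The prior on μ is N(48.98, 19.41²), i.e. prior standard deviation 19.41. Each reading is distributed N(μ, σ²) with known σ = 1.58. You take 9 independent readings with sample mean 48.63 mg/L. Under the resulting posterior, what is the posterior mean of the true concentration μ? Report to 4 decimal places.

48.6303

For Normal data with known variance σ², a Normal(μ₀, σ₀²) prior on μ is conjugate. Posterior precision = 1/σ₀² + n/σ²; posterior mean is the precision-weighted average of μ₀ and x̄.
n·x̄ = 9·48.63 = 437.67.
σ₀² = 19.41² = 376.7481, σ² = 1.58² = 2.4964; σ² + n·σ₀² = 2.4964 + 9·376.7481 = 3393.2293.
Posterior mean = (μ₀/σ₀² + n·x̄/σ²)/(1/σ₀² + n/σ²) = (σ²·μ₀ + σ₀²·n·x̄)/(σ² + n·σ₀²) = (2.4964·48.98 + 376.7481·437.67)/3393.2293 = 165013.614599/3393.2293 = 48.6303.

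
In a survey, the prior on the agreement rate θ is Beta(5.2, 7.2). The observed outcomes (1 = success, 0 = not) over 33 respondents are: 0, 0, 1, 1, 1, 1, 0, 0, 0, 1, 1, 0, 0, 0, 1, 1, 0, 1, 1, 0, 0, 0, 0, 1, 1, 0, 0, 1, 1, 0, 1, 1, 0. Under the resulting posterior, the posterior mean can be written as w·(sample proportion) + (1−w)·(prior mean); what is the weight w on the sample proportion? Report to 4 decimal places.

The Beta prior is conjugate to a Binomial/Bernoulli likelihood; the update adds successes to α and failures to β.
Posterior mean = (α₀+k)/(α₀+β₀+n) = [n/(α₀+β₀+n)]·(k/n) + [(α₀+β₀)/(α₀+β₀+n)]·α₀/(α₀+β₀), so only n and the prior enter the weight.
The weight on the data is w = n/(α₀+β₀+n) = 33/(5.2+7.2+33) = 33/45.4 = 0.7269.

0.7269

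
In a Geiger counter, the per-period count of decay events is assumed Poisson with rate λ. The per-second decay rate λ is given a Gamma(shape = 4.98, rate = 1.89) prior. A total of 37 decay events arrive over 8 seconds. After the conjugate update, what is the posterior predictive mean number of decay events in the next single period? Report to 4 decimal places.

4.2447

With a Gamma(shape α, rate β) prior, the Poisson likelihood is conjugate: the posterior is Gamma(α + ΣXᵢ, β + n).
Posterior: Gamma(α+S, β+n) = Gamma(4.98+37, 1.89+8) = Gamma(41.98, 9.89).
The predictive distribution for one future period is NegBinom with mean α/β = 4.2447.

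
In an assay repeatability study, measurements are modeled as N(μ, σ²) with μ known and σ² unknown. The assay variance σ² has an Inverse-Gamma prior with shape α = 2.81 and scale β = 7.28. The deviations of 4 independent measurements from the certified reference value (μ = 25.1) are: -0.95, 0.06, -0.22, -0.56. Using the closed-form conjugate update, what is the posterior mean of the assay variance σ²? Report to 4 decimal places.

2.0772

With known mean μ and an Inverse-Gamma(α, β) prior on σ², the Normal likelihood is conjugate: posterior is Inv-Gamma(α + n/2, β + Σ(xᵢ−μ)²/2).
Σ(xᵢ−μ)² = (-0.95)² + (0.06)² + (-0.22)² + (-0.56)² = 1.2681.
Posterior: Inv-Gamma(2.81 + 4/2, 7.28 + 1.2681/2) = Inv-Gamma(4.81, 7.91405).
E[σ²|data] = β/(α−1) = 7.91405/3.81 = 2.0772.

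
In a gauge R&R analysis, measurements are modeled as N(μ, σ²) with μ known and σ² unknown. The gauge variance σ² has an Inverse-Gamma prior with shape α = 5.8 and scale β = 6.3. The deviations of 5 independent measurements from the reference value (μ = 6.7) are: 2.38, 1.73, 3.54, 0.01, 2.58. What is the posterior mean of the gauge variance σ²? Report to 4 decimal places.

2.7702

With known mean μ and an Inverse-Gamma(α, β) prior on σ², the Normal likelihood is conjugate: posterior is Inv-Gamma(α + n/2, β + Σ(xᵢ−μ)²/2).
Σ(xᵢ−μ)² = (2.38)² + (1.73)² + (3.54)² + (0.01)² + (2.58)² = 27.8454.
Posterior: Inv-Gamma(5.8 + 5/2, 6.3 + 27.8454/2) = Inv-Gamma(8.30, 20.22270).
E[σ²|data] = β/(α−1) = 20.22270/7.30 = 2.7702.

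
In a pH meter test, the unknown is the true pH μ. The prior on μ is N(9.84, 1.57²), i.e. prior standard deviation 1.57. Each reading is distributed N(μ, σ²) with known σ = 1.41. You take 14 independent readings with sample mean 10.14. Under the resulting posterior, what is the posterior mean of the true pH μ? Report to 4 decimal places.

For Normal data with known variance σ², a Normal(μ₀, σ₀²) prior on μ is conjugate. Posterior precision = 1/σ₀² + n/σ²; posterior mean is the precision-weighted average of μ₀ and x̄.
n·x̄ = 14·10.14 = 141.96.
σ₀² = 1.57² = 2.4649, σ² = 1.41² = 1.9881; σ² + n·σ₀² = 1.9881 + 14·2.4649 = 36.4967.
Posterior mean = (μ₀/σ₀² + n·x̄/σ²)/(1/σ₀² + n/σ²) = (σ²·μ₀ + σ₀²·n·x̄)/(σ² + n·σ₀²) = (1.9881·9.84 + 2.4649·141.96)/36.4967 = 369.480108/36.4967 = 10.1237.

10.1237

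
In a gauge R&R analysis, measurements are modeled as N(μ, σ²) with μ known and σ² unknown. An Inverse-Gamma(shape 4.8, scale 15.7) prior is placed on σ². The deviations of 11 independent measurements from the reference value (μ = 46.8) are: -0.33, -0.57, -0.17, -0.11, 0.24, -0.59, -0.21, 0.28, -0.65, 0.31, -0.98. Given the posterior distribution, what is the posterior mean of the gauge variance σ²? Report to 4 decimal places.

1.8216

With known mean μ and an Inverse-Gamma(α, β) prior on σ², the Normal likelihood is conjugate: posterior is Inv-Gamma(α + n/2, β + Σ(xᵢ−μ)²/2).
Σ(xᵢ−μ)² = (-0.33)² + (-0.57)² + (-0.17)² + (-0.11)² + (0.24)² + (-0.59)² + (-0.21)² + (0.28)² + (-0.65)² + (0.31)² + (-0.98)² = 2.4820.
Posterior: Inv-Gamma(4.8 + 11/2, 15.7 + 2.4820/2) = Inv-Gamma(10.30, 16.94100).
E[σ²|data] = β/(α−1) = 16.94100/9.30 = 1.8216.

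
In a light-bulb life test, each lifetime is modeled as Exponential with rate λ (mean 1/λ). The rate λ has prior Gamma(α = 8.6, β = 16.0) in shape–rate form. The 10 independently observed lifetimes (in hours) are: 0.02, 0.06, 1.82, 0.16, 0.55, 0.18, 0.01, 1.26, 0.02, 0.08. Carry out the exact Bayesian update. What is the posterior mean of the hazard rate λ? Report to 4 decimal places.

With a Gamma(shape α, rate β) prior on the exponential rate λ, the posterior after n observations with total T = Σxᵢ is Gamma(α+n, β+T).
Sum of observations T = 4.16 hours; n = 10.
Posterior: Gamma(8.6+10, 16.0+4.16) = Gamma(18.6, 20.16).
Posterior mean of λ = α/β = 18.6/20.16 = 0.9226.

0.9226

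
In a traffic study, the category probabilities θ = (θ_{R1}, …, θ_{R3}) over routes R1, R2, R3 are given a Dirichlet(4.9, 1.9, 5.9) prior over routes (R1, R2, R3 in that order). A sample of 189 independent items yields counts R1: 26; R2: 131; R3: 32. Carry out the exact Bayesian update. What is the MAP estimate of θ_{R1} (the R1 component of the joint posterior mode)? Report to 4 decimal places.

The Dirichlet prior is conjugate to the Multinomial likelihood: each posterior αⱼ = prior αⱼ + observed count nⱼ.
Posterior concentration: (30.9, 132.9, 37.9), total = 201.7.
Joint mode component: (α_{R1}−1)/(Σα−K) = 29.9/198.7 = 0.1505.

0.1505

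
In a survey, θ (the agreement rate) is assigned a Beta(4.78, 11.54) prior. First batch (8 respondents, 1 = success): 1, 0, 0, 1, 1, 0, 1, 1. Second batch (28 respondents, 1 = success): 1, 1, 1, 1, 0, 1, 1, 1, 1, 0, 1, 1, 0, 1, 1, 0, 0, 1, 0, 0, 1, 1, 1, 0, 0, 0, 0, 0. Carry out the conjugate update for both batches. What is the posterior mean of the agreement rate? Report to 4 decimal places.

0.4927

The Beta prior is conjugate to a Binomial/Bernoulli likelihood; the update adds successes to α and failures to β.
After batch 1: Beta(4.78+5, 11.54+3) = Beta(9.78, 14.54).
After batch 2: Beta(9.78+16, 14.54+12) = Beta(25.78, 26.54).
Posterior mean = α/(α+β) = 25.78/52.32 = 0.4927.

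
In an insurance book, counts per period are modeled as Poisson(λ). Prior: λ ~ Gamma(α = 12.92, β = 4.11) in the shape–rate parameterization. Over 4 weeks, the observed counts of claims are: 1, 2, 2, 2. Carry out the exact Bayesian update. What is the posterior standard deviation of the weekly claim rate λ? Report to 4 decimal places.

With a Gamma(shape α, rate β) prior, the Poisson likelihood is conjugate: the posterior is Gamma(α + ΣXᵢ, β + n).
Sum of counts S = 7 over n = 4 weeks.
Posterior: Gamma(α+S, β+n) = Gamma(12.92+7, 4.11+4) = Gamma(19.92, 8.11).
SD = √α/β = √19.92/8.11 = 0.5503.

0.5503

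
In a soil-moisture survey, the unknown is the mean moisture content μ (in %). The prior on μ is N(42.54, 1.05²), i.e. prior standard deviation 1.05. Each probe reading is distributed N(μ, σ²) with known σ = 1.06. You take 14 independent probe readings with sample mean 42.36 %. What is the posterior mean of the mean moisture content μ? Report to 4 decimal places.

42.3722

For Normal data with known variance σ², a Normal(μ₀, σ₀²) prior on μ is conjugate. Posterior precision = 1/σ₀² + n/σ²; posterior mean is the precision-weighted average of μ₀ and x̄.
n·x̄ = 14·42.36 = 593.04.
σ₀² = 1.05² = 1.1025, σ² = 1.06² = 1.1236; σ² + n·σ₀² = 1.1236 + 14·1.1025 = 16.5586.
Posterior mean = (μ₀/σ₀² + n·x̄/σ²)/(1/σ₀² + n/σ²) = (σ²·μ₀ + σ₀²·n·x̄)/(σ² + n·σ₀²) = (1.1236·42.54 + 1.1025·593.04)/16.5586 = 701.624544/16.5586 = 42.3722.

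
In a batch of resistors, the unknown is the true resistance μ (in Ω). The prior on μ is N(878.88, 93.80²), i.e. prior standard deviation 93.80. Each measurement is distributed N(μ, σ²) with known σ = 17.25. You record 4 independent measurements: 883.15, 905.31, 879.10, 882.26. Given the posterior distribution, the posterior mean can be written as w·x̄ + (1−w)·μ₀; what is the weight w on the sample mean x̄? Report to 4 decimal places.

0.9916

For Normal data with known variance σ², a Normal(μ₀, σ₀²) prior on μ is conjugate. Posterior precision = 1/σ₀² + n/σ²; posterior mean is the precision-weighted average of μ₀ and x̄.
σ₀² = 93.80² = 8798.44, σ² = 17.25² = 297.5625. Prior precision 1/σ₀² = 1/8798.44; data precision n/σ² = 4/297.5625.
w = (n/σ²)/(1/σ₀² + n/σ²) = n·σ₀²/(σ² + n·σ₀²) = 4·8798.44/(297.5625 + 4·8798.44) = 35193.76/35491.3225 = 0.9916.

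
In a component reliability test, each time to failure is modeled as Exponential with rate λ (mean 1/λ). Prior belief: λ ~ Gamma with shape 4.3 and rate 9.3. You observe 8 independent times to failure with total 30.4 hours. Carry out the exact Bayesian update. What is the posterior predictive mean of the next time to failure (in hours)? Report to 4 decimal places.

With a Gamma(shape α, rate β) prior on the exponential rate λ, the posterior after n observations with total T = Σxᵢ is Gamma(α+n, β+T).
Posterior: Gamma(4.3+8, 9.3+30.4) = Gamma(12.3, 39.7).
The predictive distribution for the next observation is Lomax; its mean is β/(α−1) = 39.7/11.3 = 3.5133.

3.5133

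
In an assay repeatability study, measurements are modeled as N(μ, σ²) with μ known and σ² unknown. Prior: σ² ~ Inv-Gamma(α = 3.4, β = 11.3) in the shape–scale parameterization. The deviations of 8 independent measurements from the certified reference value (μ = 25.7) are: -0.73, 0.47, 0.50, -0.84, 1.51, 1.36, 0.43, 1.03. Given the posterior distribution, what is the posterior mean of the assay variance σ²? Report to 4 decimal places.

With known mean μ and an Inverse-Gamma(α, β) prior on σ², the Normal likelihood is conjugate: posterior is Inv-Gamma(α + n/2, β + Σ(xᵢ−μ)²/2).
Σ(xᵢ−μ)² = (-0.73)² + (0.47)² + (0.50)² + (-0.84)² + (1.51)² + (1.36)² + (0.43)² + (1.03)² = 7.0849.
Posterior: Inv-Gamma(3.4 + 8/2, 11.3 + 7.0849/2) = Inv-Gamma(7.40, 14.84245).
E[σ²|data] = β/(α−1) = 14.84245/6.40 = 2.3191.

2.3191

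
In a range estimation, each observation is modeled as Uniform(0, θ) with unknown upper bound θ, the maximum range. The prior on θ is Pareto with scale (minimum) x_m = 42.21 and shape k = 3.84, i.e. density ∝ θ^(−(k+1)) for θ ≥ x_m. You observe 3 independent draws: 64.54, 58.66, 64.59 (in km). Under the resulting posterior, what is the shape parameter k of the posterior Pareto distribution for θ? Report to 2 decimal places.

A Pareto(scale x_m, shape k) prior on the upper bound θ of Uniform(0, θ) is conjugate: posterior is Pareto(max(x_m, max xᵢ), k + n).
Sample maximum = 64.59; prior scale x_m = 42.21 → posterior scale = max = 64.59.
Posterior shape = 3.84 + 3 = 6.84.
Posterior shape k = 6.84.

6.84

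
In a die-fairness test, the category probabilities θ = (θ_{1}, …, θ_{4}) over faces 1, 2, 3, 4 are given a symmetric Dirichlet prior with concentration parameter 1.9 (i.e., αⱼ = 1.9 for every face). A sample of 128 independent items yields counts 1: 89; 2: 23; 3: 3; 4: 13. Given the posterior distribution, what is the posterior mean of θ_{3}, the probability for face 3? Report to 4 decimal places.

The Dirichlet prior is conjugate to the Multinomial likelihood: each posterior αⱼ = prior αⱼ + observed count nⱼ.
Posterior concentration: (90.9, 24.9, 4.9, 14.9), total = 135.6.
E[θ_{3}|data] = α_{3}/Σα = 4.9/135.6 = 0.0361.

0.0361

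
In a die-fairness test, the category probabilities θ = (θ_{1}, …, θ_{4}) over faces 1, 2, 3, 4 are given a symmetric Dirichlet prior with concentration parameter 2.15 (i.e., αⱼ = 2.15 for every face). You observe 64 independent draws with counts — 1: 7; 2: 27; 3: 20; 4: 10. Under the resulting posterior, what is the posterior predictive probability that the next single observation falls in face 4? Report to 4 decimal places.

The Dirichlet prior is conjugate to the Multinomial likelihood: each posterior αⱼ = prior αⱼ + observed count nⱼ.
Posterior concentration: (9.15, 29.15, 22.15, 12.15), total = 72.60.
P(next = 4 | data) = α_{4}/Σα = 0.1674.

0.1674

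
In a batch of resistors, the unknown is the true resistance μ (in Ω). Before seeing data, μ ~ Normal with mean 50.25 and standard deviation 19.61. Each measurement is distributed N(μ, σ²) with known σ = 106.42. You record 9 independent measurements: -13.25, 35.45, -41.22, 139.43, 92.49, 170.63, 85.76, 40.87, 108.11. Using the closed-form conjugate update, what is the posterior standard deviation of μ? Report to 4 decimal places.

17.1622

For Normal data with known variance σ², a Normal(μ₀, σ₀²) prior on μ is conjugate. Posterior precision = 1/σ₀² + n/σ²; posterior mean is the precision-weighted average of μ₀ and x̄.
σ₀² = 19.61² = 384.5521, σ² = 106.42² = 11325.2164; σ² + n·σ₀² = 11325.2164 + 9·384.5521 = 14786.1853.
Posterior precision = 1/σ₀² + n/σ² = 1/384.5521 + 9/11325.2164 = (σ² + n·σ₀²)/(σ₀²σ²) = 14786.1853/(384.5521·11325.2164); posterior variance σₙ² = σ₀²σ²/(σ² + n·σ₀²) = 384.5521·11325.2164/14786.1853 = 294.540861.
Posterior SD = √σₙ² = √(384.5521·11325.2164/14786.1853) = 17.1622.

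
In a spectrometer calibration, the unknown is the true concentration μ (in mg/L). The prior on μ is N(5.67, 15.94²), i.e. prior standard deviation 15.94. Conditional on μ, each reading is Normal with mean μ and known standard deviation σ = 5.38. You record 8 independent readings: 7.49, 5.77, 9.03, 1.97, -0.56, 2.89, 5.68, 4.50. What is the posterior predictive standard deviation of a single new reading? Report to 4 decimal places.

For Normal data with known variance σ², a Normal(μ₀, σ₀²) prior on μ is conjugate. Posterior precision = 1/σ₀² + n/σ²; posterior mean is the precision-weighted average of μ₀ and x̄.
σ₀² = 15.94² = 254.0836, σ² = 5.38² = 28.9444; σ² + n·σ₀² = 28.9444 + 8·254.0836 = 2061.6132.
Posterior precision = 1/σ₀² + n/σ² = 1/254.0836 + 8/28.9444 = (σ² + n·σ₀²)/(σ₀²σ²) = 2061.6132/(254.0836·28.9444); posterior variance σₙ² = σ₀²σ²/(σ² + n·σ₀²) = 254.0836·28.9444/2061.6132 = 3.567254.
Predictive variance for one new observation = σₙ² + σ² = 254.0836·28.9444/2061.6132 + 28.9444 = σ²·(σ₀² + 2061.6132)/2061.6132 = 28.9444·2315.6968/2061.6132 = 32.511654; SD = √(28.9444·2315.6968/2061.6132) = 5.7019.

5.7019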